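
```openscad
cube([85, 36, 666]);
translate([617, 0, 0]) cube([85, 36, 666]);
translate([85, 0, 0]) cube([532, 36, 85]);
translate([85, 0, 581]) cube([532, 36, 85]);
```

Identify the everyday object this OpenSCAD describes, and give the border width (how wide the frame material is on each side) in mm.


A picture frame. The border width is 85 mm.

Four thin pieces enclosing a rectangular opening — a picture frame. The two full-height stiles are 666 mm tall; the top rail sits at z = 581 and is 85 mm tall, so the border above the opening is 666 − 581 = 85 mm, matching the stile x-width.


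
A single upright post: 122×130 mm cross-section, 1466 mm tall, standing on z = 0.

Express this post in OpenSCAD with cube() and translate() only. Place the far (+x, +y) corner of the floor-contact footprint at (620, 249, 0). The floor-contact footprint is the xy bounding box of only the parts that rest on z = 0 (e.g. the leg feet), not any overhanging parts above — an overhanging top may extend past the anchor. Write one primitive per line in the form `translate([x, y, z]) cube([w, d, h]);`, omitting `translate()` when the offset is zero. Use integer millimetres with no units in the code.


translate([498, 119, 0]) cube([122, 130, 1466]);


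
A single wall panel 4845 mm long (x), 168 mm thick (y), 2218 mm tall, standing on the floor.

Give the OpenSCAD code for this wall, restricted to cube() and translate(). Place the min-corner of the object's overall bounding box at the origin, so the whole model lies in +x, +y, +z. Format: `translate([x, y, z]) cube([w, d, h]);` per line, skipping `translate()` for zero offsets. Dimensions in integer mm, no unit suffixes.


cube([4845, 168, 2218]);


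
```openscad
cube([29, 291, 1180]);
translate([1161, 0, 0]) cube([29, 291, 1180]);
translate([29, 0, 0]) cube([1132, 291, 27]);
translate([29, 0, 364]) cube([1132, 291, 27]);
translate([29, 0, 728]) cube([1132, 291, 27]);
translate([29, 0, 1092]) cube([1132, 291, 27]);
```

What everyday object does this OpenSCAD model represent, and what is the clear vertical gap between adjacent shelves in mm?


A bookshelf. The clear shelf gap is 337 mm.

Two tall side panels with 4 horizontal boards between them — a bookshelf. The first two shelf undersides are at z = 0 and z = 364; with shelf thickness 27, the clear gap is 364 − 0 − 27 = 337 mm.


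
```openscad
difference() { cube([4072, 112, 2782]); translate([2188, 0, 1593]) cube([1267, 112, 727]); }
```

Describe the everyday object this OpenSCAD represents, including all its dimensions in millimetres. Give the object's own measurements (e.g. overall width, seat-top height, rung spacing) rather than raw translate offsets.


A wall 4072 mm long (x), 112 mm thick (y), 2782 mm tall, with a rectangular window opening cut through it. The opening is 1267 mm wide and 727 mm tall; its sill is at z = 1593 mm and its near (−x) edge is 2188 mm from the wall's −x end. The opening passes through the full wall thickness.


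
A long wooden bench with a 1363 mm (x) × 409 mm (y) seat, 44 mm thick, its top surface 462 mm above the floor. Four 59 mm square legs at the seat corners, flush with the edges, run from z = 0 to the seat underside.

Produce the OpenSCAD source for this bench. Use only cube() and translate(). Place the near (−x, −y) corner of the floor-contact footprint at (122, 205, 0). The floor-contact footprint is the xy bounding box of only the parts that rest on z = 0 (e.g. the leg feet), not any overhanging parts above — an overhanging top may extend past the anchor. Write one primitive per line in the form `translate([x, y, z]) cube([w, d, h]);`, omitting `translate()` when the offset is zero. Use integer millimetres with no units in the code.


// leg_h = 462 − 44 = 418
translate([122, 205, 418]) cube([1363, 409, 44]);
translate([122, 205, 0]) cube([59, 59, 418]);
translate([122, 555, 0]) cube([59, 59, 418]);
translate([1426, 205, 0]) cube([59, 59, 418]);
translate([1426, 555, 0]) cube([59, 59, 418]);


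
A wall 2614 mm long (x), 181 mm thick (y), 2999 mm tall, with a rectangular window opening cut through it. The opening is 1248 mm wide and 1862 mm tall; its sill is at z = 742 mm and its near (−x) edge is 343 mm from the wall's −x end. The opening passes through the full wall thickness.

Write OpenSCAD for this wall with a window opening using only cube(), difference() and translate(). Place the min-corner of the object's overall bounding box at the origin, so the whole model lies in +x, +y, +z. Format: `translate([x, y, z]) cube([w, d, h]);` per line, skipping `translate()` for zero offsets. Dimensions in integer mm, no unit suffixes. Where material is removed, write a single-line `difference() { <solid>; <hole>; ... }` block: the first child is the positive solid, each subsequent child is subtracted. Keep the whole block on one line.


difference() { cube([2614, 181, 2999]); translate([343, 0, 742]) cube([1248, 181, 1862]); }


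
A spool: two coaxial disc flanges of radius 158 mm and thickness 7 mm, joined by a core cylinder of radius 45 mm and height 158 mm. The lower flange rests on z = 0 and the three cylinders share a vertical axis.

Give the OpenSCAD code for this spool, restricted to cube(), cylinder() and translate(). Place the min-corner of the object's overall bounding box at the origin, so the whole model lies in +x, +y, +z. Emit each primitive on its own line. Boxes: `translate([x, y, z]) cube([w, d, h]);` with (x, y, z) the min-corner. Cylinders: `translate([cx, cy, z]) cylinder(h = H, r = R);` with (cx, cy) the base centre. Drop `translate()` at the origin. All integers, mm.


translate([158, 158, 0]) cylinder(h = 7, r = 158);
translate([158, 158, 7]) cylinder(h = 158, r = 45);
translate([158, 158, 165]) cylinder(h = 7, r = 158);


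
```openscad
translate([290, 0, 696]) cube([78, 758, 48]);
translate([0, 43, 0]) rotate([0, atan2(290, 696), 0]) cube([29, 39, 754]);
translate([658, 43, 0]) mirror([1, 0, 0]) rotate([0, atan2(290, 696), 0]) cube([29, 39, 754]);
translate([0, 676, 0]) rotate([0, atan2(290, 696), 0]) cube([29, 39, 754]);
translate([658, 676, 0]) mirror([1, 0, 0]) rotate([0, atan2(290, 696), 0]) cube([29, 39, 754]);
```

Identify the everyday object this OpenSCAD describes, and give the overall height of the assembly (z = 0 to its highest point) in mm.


A sawhorse. The overall height is 744 mm.

A beam across two mirrored pairs of raked legs — a sawhorse. The beam's underside is at z = 696 (matching the legs' vertical rise in atan2(290, 696)) and the beam is 48 mm tall, so its top is at 696 + 48 = 744 mm. The raked legs top out at the beam's underside, so that is the highest point.


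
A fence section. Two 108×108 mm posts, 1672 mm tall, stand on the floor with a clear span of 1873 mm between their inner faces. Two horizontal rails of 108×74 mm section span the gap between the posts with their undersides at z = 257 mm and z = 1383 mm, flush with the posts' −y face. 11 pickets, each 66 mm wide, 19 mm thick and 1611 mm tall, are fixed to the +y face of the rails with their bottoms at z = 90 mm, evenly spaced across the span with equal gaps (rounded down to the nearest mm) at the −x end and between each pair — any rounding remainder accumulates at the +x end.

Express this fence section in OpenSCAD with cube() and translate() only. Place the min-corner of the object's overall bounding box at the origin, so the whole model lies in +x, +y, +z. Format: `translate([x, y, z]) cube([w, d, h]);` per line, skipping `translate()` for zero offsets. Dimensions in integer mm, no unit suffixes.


cube([108, 108, 1672]);
translate([1981, 0, 0]) cube([108, 108, 1672]);
translate([108, 0, 257]) cube([1873, 108, 74]);
translate([108, 0, 1383]) cube([1873, 108, 74]);
translate([203, 108, 90]) cube([66, 19, 1611]);
translate([364, 108, 90]) cube([66, 19, 1611]);
translate([525, 108, 90]) cube([66, 19, 1611]);
translate([686, 108, 90]) cube([66, 19, 1611]);
translate([847, 108, 90]) cube([66, 19, 1611]);
translate([1008, 108, 90]) cube([66, 19, 1611]);
translate([1169, 108, 90]) cube([66, 19, 1611]);
translate([1330, 108, 90]) cube([66, 19, 1611]);
translate([1491, 108, 90]) cube([66, 19, 1611]);
translate([1652, 108, 90]) cube([66, 19, 1611]);
translate([1813, 108, 90]) cube([66, 19, 1611]);


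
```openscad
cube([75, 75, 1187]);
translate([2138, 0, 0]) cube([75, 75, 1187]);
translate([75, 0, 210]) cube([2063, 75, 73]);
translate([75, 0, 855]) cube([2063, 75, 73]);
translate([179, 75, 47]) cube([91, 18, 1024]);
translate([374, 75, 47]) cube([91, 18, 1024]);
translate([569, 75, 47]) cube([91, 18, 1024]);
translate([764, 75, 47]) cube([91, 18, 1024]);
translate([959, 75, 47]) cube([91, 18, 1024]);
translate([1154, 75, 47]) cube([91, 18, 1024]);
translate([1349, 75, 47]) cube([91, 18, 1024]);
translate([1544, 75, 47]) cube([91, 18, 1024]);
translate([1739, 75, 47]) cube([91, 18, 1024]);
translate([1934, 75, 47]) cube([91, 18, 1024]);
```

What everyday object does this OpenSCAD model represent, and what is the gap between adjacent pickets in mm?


A fence section. The picket gap is 104 mm.

Two posts, two rails, 10 pickets — a fence section. Span 2063 mm holds 10 pickets of 91 mm with 11 equal gaps: ⌊(2063 − 10·91) / 11⌋ = 104 mm.


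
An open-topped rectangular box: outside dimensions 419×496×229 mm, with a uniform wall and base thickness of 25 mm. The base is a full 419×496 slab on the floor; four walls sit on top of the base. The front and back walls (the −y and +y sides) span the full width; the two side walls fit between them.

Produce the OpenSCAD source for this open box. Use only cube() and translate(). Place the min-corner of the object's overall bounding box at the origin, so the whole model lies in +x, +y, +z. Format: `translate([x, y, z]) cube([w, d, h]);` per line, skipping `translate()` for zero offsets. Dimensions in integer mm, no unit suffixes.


cube([419, 496, 25]);
translate([0, 0, 25]) cube([419, 25, 204]);
translate([0, 471, 25]) cube([419, 25, 204]);
translate([0, 25, 25]) cube([25, 446, 204]);
translate([394, 25, 25]) cube([25, 446, 204]);


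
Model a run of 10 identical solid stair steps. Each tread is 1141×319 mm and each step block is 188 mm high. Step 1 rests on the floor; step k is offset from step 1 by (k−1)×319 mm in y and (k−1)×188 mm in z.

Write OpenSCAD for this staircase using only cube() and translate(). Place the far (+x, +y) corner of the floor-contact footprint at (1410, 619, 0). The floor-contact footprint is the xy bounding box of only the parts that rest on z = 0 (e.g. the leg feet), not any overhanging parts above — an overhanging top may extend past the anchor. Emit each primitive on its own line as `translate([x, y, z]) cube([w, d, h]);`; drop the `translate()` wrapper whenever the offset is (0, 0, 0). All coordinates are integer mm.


translate([269, 300, 0]) cube([1141, 319, 188]);
translate([269, 619, 188]) cube([1141, 319, 188]);
translate([269, 938, 376]) cube([1141, 319, 188]);
translate([269, 1257, 564]) cube([1141, 319, 188]);
translate([269, 1576, 752]) cube([1141, 319, 188]);
translate([269, 1895, 940]) cube([1141, 319, 188]);
translate([269, 2214, 1128]) cube([1141, 319, 188]);
translate([269, 2533, 1316]) cube([1141, 319, 188]);
translate([269, 2852, 1504]) cube([1141, 319, 188]);
translate([269, 3171, 1692]) cube([1141, 319, 188]);


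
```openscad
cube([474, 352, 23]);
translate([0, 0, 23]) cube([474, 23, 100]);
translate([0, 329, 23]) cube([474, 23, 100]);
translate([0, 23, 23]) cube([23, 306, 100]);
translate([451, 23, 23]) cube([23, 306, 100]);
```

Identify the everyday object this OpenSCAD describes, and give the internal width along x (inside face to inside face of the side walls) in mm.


An open box. The internal width is 428 mm.

A 474×352 base slab with four walls standing on it — an open box. The base is 474 mm wide and the walls are 23 mm thick, so the internal width is 474 − 2 × 23 = 428 mm.


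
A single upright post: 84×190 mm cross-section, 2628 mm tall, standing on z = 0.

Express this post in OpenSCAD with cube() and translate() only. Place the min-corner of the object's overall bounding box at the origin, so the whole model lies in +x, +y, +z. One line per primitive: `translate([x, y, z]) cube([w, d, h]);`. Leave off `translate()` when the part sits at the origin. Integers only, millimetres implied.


cube([84, 190, 2628]);


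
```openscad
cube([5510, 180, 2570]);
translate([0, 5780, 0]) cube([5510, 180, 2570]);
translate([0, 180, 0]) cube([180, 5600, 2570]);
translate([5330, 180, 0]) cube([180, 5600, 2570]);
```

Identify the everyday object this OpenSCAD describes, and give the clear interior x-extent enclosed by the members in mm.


A house (or room) frame. The interior width is 5150 mm.

Four 2570 mm walls enclosing a rectangle with no floor or roof — a room or house frame. Outside width is 5510 mm and wall thickness is 180 mm, so the interior width is 5510 − 2 × 180 = 5150 mm.


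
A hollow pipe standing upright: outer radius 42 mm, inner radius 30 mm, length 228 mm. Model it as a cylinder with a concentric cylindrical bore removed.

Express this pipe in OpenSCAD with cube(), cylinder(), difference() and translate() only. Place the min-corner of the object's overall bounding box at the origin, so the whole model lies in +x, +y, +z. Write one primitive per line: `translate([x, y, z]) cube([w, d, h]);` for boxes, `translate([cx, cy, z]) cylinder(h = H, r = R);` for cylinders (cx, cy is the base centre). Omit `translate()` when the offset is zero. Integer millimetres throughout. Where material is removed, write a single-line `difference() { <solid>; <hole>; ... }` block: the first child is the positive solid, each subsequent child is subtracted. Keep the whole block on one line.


difference() { translate([42, 42, 0]) cylinder(h = 228, r = 42); translate([42, 42, 0]) cylinder(h = 228, r = 30); }


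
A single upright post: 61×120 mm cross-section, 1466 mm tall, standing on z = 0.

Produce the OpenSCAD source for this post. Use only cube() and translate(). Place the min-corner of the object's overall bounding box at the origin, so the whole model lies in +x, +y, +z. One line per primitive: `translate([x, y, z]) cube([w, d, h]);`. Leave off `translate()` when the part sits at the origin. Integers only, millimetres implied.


cube([61, 120, 1466]);


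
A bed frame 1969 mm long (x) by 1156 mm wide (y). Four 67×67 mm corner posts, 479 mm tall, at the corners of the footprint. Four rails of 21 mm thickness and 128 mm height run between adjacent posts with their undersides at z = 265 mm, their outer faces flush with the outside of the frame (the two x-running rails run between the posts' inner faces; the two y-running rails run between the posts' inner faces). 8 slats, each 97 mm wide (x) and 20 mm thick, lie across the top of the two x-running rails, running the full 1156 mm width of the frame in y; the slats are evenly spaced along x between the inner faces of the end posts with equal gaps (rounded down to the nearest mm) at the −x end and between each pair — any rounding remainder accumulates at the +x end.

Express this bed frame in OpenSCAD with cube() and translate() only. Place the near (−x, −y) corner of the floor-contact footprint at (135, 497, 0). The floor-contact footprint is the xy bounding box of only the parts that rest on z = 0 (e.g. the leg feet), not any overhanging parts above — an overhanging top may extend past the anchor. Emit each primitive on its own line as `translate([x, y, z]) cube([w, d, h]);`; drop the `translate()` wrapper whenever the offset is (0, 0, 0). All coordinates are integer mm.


translate([135, 497, 0]) cube([67, 67, 479]);
translate([135, 1586, 0]) cube([67, 67, 479]);
translate([2037, 497, 0]) cube([67, 67, 479]);
translate([2037, 1586, 0]) cube([67, 67, 479]);
translate([202, 497, 265]) cube([1835, 21, 128]);
translate([202, 1632, 265]) cube([1835, 21, 128]);
translate([135, 564, 265]) cube([21, 1022, 128]);
translate([2083, 564, 265]) cube([21, 1022, 128]);
translate([319, 497, 393]) cube([97, 1156, 20]);
translate([533, 497, 393]) cube([97, 1156, 20]);
translate([747, 497, 393]) cube([97, 1156, 20]);
translate([961, 497, 393]) cube([97, 1156, 20]);
translate([1175, 497, 393]) cube([97, 1156, 20]);
translate([1389, 497, 393]) cube([97, 1156, 20]);
translate([1603, 497, 393]) cube([97, 1156, 20]);
translate([1817, 497, 393]) cube([97, 1156, 20]);


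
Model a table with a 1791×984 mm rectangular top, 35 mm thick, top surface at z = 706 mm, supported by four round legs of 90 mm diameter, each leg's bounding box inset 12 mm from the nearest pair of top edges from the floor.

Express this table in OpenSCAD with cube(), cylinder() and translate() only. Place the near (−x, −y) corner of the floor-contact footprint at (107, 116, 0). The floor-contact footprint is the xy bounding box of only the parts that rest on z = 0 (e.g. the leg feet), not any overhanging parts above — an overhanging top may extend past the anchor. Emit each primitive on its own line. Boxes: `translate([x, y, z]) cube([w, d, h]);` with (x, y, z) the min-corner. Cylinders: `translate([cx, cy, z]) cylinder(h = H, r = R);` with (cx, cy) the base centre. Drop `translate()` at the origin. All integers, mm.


translate([95, 104, 671]) cube([1791, 984, 35]);
translate([152, 161, 0]) cylinder(h = 671, r = 45);
translate([1829, 161, 0]) cylinder(h = 671, r = 45);
translate([152, 1031, 0]) cylinder(h = 671, r = 45);
translate([1829, 1031, 0]) cylinder(h = 671, r = 45);


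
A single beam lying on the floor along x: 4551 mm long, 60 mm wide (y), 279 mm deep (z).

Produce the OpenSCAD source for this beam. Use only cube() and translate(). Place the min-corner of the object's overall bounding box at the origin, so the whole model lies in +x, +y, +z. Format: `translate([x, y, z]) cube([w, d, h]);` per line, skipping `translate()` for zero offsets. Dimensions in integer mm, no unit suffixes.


cube([4551, 60, 279]);


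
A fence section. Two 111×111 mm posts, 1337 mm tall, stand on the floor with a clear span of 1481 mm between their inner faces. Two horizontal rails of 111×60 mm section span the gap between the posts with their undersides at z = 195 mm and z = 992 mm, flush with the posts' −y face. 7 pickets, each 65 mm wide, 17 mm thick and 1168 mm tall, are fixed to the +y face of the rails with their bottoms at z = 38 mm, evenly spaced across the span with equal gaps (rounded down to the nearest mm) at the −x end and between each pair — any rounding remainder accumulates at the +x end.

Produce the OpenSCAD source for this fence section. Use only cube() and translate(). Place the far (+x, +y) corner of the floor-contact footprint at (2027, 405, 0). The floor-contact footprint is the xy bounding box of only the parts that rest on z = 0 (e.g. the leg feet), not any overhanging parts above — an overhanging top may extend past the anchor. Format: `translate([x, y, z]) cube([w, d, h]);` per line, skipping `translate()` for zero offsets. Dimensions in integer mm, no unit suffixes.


translate([324, 294, 0]) cube([111, 111, 1337]);
translate([1916, 294, 0]) cube([111, 111, 1337]);
translate([435, 294, 195]) cube([1481, 111, 60]);
translate([435, 294, 992]) cube([1481, 111, 60]);
translate([563, 405, 38]) cube([65, 17, 1168]);
translate([756, 405, 38]) cube([65, 17, 1168]);
translate([949, 405, 38]) cube([65, 17, 1168]);
translate([1142, 405, 38]) cube([65, 17, 1168]);
translate([1335, 405, 38]) cube([65, 17, 1168]);
translate([1528, 405, 38]) cube([65, 17, 1168]);
translate([1721, 405, 38]) cube([65, 17, 1168]);


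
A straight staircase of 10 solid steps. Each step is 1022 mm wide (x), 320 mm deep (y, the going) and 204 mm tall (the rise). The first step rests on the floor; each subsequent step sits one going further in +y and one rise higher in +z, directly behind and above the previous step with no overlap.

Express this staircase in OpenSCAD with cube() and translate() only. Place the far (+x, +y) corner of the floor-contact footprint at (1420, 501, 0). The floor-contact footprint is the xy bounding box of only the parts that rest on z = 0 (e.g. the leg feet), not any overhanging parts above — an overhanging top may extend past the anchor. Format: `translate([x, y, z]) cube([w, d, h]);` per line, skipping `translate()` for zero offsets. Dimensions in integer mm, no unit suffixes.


translate([398, 181, 0]) cube([1022, 320, 204]);
translate([398, 501, 204]) cube([1022, 320, 204]);
translate([398, 821, 408]) cube([1022, 320, 204]);
translate([398, 1141, 612]) cube([1022, 320, 204]);
translate([398, 1461, 816]) cube([1022, 320, 204]);
translate([398, 1781, 1020]) cube([1022, 320, 204]);
translate([398, 2101, 1224]) cube([1022, 320, 204]);
translate([398, 2421, 1428]) cube([1022, 320, 204]);
translate([398, 2741, 1632]) cube([1022, 320, 204]);
translate([398, 3061, 1836]) cube([1022, 320, 204]);


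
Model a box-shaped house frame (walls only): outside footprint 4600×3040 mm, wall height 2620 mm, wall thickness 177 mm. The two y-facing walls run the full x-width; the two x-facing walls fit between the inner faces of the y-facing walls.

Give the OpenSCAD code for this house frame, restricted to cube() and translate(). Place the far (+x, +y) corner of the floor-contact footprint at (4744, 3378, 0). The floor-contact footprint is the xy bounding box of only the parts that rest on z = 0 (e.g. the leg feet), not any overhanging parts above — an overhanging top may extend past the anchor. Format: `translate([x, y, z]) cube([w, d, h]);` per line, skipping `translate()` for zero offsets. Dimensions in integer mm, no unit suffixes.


translate([144, 338, 0]) cube([4600, 177, 2620]);
translate([144, 3201, 0]) cube([4600, 177, 2620]);
translate([144, 515, 0]) cube([177, 2686, 2620]);
translate([4567, 515, 0]) cube([177, 2686, 2620]);


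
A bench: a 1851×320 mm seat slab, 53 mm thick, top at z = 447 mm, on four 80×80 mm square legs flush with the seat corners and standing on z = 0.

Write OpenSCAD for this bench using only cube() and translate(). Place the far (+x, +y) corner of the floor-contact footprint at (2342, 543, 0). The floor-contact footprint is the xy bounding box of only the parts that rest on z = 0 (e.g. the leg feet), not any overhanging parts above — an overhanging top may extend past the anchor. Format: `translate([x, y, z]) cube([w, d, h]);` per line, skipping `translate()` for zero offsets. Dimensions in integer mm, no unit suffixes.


translate([491, 223, 394]) cube([1851, 320, 53]);
translate([491, 223, 0]) cube([80, 80, 394]);
translate([491, 463, 0]) cube([80, 80, 394]);
translate([2262, 223, 0]) cube([80, 80, 394]);
translate([2262, 463, 0]) cube([80, 80, 394]);


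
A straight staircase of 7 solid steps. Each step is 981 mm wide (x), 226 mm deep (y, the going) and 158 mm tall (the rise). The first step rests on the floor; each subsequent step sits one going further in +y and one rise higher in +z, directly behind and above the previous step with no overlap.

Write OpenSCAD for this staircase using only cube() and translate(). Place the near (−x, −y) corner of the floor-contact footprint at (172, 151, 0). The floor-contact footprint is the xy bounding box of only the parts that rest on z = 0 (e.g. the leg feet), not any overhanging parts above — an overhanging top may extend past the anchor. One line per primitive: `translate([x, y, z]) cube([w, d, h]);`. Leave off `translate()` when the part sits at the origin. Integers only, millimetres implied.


translate([172, 151, 0]) cube([981, 226, 158]);
translate([172, 377, 158]) cube([981, 226, 158]);
translate([172, 603, 316]) cube([981, 226, 158]);
translate([172, 829, 474]) cube([981, 226, 158]);
translate([172, 1055, 632]) cube([981, 226, 158]);
translate([172, 1281, 790]) cube([981, 226, 158]);
translate([172, 1507, 948]) cube([981, 226, 158]);


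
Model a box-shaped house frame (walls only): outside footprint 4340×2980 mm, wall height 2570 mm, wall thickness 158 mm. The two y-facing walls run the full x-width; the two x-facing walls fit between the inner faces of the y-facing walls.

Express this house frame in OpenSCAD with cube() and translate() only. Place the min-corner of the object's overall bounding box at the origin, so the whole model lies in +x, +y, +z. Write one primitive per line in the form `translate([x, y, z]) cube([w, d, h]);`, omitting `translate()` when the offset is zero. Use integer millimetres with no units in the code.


cube([4340, 158, 2570]);
translate([0, 2822, 0]) cube([4340, 158, 2570]);
translate([0, 158, 0]) cube([158, 2664, 2570]);
translate([4182, 158, 0]) cube([158, 2664, 2570]);


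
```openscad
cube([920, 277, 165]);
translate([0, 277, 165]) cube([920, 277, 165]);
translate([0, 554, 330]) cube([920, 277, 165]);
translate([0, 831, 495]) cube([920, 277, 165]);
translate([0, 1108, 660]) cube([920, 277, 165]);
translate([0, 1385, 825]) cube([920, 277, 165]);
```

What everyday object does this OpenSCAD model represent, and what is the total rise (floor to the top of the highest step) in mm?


A staircase. The total rise is 990 mm.

6 identical blocks, each offset up and back from the previous — a staircase. Each step is 165 mm tall and there are 6 of them, so the total rise is 6 × 165 = 990 mm.


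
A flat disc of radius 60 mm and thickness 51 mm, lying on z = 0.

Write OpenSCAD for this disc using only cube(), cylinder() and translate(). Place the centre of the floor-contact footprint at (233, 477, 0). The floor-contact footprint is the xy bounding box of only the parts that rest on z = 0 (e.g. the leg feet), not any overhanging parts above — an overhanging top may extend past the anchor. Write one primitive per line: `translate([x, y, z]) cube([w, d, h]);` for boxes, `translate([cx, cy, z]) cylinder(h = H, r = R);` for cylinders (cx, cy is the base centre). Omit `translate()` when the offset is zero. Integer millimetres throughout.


translate([233, 477, 0]) cylinder(h = 51, r = 60);


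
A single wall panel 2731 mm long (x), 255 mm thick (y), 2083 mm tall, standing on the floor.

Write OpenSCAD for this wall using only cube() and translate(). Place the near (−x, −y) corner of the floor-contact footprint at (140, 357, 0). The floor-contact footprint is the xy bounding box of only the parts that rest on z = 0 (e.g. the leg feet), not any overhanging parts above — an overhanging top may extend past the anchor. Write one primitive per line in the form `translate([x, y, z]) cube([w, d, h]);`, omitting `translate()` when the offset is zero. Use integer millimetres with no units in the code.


translate([140, 357, 0]) cube([2731, 255, 2083]);


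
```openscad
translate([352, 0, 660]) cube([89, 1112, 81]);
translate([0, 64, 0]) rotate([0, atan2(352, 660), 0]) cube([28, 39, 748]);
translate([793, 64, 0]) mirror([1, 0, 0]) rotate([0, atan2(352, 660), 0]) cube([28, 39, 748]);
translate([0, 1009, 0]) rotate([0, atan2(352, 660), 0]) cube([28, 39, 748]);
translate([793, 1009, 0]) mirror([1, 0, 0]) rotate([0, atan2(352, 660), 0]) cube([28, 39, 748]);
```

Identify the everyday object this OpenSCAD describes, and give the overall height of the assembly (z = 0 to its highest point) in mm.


A sawhorse. The overall height is 741 mm.

A beam across two mirrored pairs of raked legs — a sawhorse. The beam's underside is at z = 660 (matching the legs' vertical rise in atan2(352, 660)) and the beam is 81 mm tall, so its top is at 660 + 81 = 741 mm. The raked legs top out at the beam's underside, so that is the highest point.


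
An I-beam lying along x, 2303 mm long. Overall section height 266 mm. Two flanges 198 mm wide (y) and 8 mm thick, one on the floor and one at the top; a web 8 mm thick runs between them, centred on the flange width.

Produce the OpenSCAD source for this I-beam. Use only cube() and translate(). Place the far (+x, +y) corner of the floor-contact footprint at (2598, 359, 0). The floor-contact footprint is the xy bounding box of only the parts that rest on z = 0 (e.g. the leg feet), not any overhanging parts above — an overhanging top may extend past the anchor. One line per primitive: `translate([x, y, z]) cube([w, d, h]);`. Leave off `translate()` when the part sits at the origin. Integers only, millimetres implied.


translate([295, 161, 0]) cube([2303, 198, 8]);
translate([295, 256, 8]) cube([2303, 8, 250]);
translate([295, 161, 258]) cube([2303, 198, 8]);


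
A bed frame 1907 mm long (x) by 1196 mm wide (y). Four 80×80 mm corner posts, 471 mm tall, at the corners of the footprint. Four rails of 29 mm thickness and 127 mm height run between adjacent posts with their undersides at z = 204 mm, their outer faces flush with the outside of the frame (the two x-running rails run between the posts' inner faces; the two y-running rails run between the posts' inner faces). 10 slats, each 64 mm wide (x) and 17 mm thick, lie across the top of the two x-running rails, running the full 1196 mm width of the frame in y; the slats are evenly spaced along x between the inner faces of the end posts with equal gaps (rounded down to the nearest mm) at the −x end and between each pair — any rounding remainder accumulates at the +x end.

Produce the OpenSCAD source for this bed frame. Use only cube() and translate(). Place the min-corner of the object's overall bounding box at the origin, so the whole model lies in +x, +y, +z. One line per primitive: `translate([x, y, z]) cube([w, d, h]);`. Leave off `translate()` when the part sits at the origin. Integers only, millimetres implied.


cube([80, 80, 471]);
translate([0, 1116, 0]) cube([80, 80, 471]);
translate([1827, 0, 0]) cube([80, 80, 471]);
translate([1827, 1116, 0]) cube([80, 80, 471]);
translate([80, 0, 204]) cube([1747, 29, 127]);
translate([80, 1167, 204]) cube([1747, 29, 127]);
translate([0, 80, 204]) cube([29, 1036, 127]);
translate([1878, 80, 204]) cube([29, 1036, 127]);
translate([180, 0, 331]) cube([64, 1196, 17]);
translate([344, 0, 331]) cube([64, 1196, 17]);
translate([508, 0, 331]) cube([64, 1196, 17]);
translate([672, 0, 331]) cube([64, 1196, 17]);
translate([836, 0, 331]) cube([64, 1196, 17]);
translate([1000, 0, 331]) cube([64, 1196, 17]);
translate([1164, 0, 331]) cube([64, 1196, 17]);
translate([1328, 0, 331]) cube([64, 1196, 17]);
translate([1492, 0, 331]) cube([64, 1196, 17]);
translate([1656, 0, 331]) cube([64, 1196, 17]);


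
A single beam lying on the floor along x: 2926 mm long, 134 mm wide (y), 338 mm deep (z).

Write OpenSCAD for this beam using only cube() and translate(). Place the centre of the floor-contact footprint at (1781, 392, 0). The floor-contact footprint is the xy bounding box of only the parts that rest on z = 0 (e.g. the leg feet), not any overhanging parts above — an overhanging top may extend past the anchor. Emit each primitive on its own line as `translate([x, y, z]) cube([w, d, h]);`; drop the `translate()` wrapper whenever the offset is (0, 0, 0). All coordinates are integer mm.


translate([318, 325, 0]) cube([2926, 134, 338]);


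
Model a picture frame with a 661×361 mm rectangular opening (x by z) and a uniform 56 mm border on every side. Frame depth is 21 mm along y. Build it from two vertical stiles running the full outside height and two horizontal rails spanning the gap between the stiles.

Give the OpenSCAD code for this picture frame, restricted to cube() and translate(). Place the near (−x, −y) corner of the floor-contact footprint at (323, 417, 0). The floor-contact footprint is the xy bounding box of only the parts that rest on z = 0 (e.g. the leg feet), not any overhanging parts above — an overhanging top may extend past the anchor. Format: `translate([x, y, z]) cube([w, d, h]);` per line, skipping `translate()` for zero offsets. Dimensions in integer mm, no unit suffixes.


translate([323, 417, 0]) cube([56, 21, 473]);
translate([1040, 417, 0]) cube([56, 21, 473]);
translate([379, 417, 0]) cube([661, 21, 56]);
translate([379, 417, 417]) cube([661, 21, 56]);


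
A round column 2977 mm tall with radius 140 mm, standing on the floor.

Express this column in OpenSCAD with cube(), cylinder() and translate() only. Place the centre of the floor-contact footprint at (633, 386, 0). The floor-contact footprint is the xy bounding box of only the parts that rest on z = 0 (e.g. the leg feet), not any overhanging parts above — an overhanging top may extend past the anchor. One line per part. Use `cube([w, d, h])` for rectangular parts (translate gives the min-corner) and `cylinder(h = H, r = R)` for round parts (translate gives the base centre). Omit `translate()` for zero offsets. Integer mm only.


translate([633, 386, 0]) cylinder(h = 2977, r = 140);


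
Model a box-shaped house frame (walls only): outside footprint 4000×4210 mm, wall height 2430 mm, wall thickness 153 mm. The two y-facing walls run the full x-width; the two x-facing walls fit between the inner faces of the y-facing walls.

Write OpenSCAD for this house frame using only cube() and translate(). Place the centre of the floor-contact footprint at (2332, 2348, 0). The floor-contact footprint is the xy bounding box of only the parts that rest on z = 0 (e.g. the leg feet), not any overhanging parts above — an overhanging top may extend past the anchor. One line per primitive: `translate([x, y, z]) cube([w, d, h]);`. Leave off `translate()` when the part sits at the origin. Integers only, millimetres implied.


translate([332, 243, 0]) cube([4000, 153, 2430]);
translate([332, 4300, 0]) cube([4000, 153, 2430]);
translate([332, 396, 0]) cube([153, 3904, 2430]);
translate([4179, 396, 0]) cube([153, 3904, 2430]);


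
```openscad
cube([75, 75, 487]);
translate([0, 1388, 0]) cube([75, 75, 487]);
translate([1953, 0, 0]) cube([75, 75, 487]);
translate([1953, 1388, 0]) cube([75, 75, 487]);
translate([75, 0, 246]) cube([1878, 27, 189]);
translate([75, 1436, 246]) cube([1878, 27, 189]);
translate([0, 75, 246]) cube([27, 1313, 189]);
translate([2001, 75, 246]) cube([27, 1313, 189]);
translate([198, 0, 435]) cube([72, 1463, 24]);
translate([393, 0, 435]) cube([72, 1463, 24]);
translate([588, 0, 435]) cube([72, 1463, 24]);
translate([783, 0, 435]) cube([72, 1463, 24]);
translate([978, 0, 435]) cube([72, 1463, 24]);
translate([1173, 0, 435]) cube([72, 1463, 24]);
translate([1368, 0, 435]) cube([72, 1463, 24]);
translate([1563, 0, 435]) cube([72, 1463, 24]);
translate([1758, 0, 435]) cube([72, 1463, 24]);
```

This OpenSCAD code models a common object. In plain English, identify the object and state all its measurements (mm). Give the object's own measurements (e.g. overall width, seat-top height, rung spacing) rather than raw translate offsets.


A bed frame 2028 mm long (x) by 1463 mm wide (y). Four 75×75 mm corner posts, 487 mm tall, at the corners of the footprint. Four rails of 27 mm thickness and 189 mm height run between adjacent posts with their undersides at z = 246 mm, their outer faces flush with the outside of the frame (the two x-running rails run between the posts' inner faces; the two y-running rails run between the posts' inner faces). 9 slats, each 72 mm wide (x) and 24 mm thick, lie across the top of the two x-running rails, running the full 1463 mm width of the frame in y; along x they sit between the end posts with a 123 mm gap after the −x posts and between neighbouring slats and before the +x posts.


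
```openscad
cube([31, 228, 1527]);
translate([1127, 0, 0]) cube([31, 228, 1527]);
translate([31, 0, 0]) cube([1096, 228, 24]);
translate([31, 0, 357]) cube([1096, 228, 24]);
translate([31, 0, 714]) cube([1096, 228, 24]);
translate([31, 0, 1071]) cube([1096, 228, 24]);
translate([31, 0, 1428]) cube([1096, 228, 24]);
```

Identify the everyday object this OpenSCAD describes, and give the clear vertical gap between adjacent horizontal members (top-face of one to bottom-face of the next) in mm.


A bookshelf. The clear shelf gap is 333 mm.

Two tall side panels with 5 horizontal boards between them — a bookshelf. The first two shelf undersides are at z = 0 and z = 357; with shelf thickness 24, the clear gap is 357 − 0 − 24 = 333 mm.


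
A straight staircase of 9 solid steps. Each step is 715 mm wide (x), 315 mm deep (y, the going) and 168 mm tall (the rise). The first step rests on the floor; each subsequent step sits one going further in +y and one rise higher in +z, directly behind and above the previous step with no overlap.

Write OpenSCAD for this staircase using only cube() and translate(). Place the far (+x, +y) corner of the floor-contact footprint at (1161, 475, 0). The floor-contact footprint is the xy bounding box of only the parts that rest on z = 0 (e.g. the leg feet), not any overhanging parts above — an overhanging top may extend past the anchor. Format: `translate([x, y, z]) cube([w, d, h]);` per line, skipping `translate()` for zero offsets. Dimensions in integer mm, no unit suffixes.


translate([446, 160, 0]) cube([715, 315, 168]);
translate([446, 475, 168]) cube([715, 315, 168]);
translate([446, 790, 336]) cube([715, 315, 168]);
translate([446, 1105, 504]) cube([715, 315, 168]);
translate([446, 1420, 672]) cube([715, 315, 168]);
translate([446, 1735, 840]) cube([715, 315, 168]);
translate([446, 2050, 1008]) cube([715, 315, 168]);
translate([446, 2365, 1176]) cube([715, 315, 168]);
translate([446, 2680, 1344]) cube([715, 315, 168]);


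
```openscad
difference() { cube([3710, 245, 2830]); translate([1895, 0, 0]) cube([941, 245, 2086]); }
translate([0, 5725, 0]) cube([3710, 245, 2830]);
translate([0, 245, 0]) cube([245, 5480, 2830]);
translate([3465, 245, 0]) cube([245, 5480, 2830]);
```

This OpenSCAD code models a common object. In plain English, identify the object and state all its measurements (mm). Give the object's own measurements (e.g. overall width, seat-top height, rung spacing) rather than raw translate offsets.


A single room: four walls, each 2830 mm tall and 245 mm thick, enclosing an outside footprint 3710×5970 mm (x × y), no floor or roof. The front and back walls (−y and +y sides) run the full x-width; the side walls fit between their inner faces. A door opening 941 mm wide and 2086 mm tall is cut through the front wall from the floor up, its −x edge 1895 mm from the wall's −x end.


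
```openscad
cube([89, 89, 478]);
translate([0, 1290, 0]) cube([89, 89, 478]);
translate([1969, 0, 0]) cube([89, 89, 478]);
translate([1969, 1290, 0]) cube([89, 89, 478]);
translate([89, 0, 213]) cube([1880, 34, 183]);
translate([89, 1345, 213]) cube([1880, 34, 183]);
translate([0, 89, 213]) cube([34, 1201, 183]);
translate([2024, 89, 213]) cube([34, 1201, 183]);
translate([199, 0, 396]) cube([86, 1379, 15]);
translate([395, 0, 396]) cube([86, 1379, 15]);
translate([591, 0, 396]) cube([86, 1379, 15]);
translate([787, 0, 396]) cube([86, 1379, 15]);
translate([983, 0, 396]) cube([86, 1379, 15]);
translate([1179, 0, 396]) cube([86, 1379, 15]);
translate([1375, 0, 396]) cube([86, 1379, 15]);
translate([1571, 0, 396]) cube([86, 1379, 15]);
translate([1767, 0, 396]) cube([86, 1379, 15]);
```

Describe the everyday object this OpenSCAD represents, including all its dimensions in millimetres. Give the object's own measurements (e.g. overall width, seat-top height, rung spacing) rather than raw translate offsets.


A bed frame 2058 mm long (x) by 1379 mm wide (y). Four 89×89 mm corner posts, 478 mm tall, at the corners of the footprint. Four rails of 34 mm thickness and 183 mm height run between adjacent posts with their undersides at z = 213 mm, their outer faces flush with the outside of the frame (the two x-running rails run between the posts' inner faces; the two y-running rails run between the posts' inner faces). 9 slats, each 86 mm wide (x) and 15 mm thick, lie across the top of the two x-running rails, running the full 1379 mm width of the frame in y; along x they sit between the end posts with a 110 mm gap after the −x posts and between neighbouring slats, leaving 116 mm before the +x posts.


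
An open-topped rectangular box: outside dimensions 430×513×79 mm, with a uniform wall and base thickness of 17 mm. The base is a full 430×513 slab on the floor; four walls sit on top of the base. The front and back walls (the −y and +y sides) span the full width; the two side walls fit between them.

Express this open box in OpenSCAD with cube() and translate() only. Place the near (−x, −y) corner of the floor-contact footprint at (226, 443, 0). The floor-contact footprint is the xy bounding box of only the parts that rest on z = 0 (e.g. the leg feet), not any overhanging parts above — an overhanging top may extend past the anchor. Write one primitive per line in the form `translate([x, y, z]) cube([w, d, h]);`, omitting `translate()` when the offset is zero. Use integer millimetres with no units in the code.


translate([226, 443, 0]) cube([430, 513, 17]);
translate([226, 443, 17]) cube([430, 17, 62]);
translate([226, 939, 17]) cube([430, 17, 62]);
translate([226, 460, 17]) cube([17, 479, 62]);
translate([639, 460, 17]) cube([17, 479, 62]);
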